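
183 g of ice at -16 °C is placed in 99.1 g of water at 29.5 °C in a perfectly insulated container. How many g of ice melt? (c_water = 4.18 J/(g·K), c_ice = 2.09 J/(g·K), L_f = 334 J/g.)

m_melted ≈ 18.3 g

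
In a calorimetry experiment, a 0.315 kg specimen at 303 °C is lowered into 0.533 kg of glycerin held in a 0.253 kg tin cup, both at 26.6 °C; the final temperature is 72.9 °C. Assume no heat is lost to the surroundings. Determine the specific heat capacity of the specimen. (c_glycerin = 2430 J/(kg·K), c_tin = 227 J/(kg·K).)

Let T be the final temperature. ΣQ_i = 0:
0.315·c·(72.9 − 303) + 0.533·2430·(72.9 − 26.6) + 0.253·227·(72.9 − 26.6) = 0
-72.48 c = -62626
c = -62626/-72.48 ≈ 864 J/(kg·K)

c ≈ 864 J/(kg·K)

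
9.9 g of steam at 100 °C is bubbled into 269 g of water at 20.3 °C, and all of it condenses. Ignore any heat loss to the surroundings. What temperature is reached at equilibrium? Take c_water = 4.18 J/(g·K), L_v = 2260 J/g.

T_f ≈ 42.3 °C

Net heat exchanged in the isolated system is zero:
latent heat released on condensation: 9.9·2260 = 22374
  condensate cools 100→T: 9.9·4.18·(T − 100) = 41.38(T − 100)
  original water: 1124.4(T − 20.3)
1165.8 T = 22374 + 4138.2 + 22826 = 49338
T ≈ 42.32 °C, under the boiling point, so the assumption holds.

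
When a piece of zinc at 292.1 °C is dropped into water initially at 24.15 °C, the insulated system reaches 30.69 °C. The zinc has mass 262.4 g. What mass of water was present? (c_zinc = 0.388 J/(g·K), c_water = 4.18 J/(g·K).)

Net heat exchanged in the isolated system is zero:
262.4×0.388×(30.69 − 292.1) + m×4.18×(30.69 − 24.15) = 0
27.34 m = 26614
m = 26614/27.34 ≈ 973.6 g

m ≈ 974 g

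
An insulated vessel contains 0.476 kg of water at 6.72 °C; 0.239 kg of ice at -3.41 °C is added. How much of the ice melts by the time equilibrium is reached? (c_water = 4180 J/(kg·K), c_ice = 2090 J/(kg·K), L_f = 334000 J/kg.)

Cooling the water to 0 °C releases 0.476×4180×6.72 = 13371 J.
Of that, 0.239×2090×3.41 = 1703.3 J goes to bring the ice to 0 °C, leaving 11667 J.
Melting all 0.239 kg of ice would need 0.239×334000 = 79826 J.
11667 J < 79826 J, so only part of the ice melts and the system sits at 0 °C.
m_melt = 11667 / L_f = 0.03493 kg.

m_melted ≈ 0.0349 kg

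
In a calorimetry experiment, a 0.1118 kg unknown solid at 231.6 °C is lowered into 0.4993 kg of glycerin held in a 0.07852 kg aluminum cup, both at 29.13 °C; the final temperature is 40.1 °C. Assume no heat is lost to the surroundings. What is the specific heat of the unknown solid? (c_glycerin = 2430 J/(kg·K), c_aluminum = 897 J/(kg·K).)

Heat gained plus heat lost sum to zero:
0.1118·c·(40.1 − 231.6) + 0.4993·2430·(40.1 − 29.13) + 0.07852·897·(40.1 − 29.13) = 0
-21.41 c = -14083
c = -14083/-21.41 ≈ 657.8 J/(kg·K)

c ≈ 658 J/(kg·K)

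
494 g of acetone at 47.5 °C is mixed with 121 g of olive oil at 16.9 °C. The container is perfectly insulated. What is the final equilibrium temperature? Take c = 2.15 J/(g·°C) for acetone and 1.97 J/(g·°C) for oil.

T_f ≈ 41.9 °C

With ΣQ=0 the equilibrium temperature is the m·c-weighted mean:
T_f = (1062.1·47.5 + 238.37·16.9) / (1062.1 + 238.37)
    = 54478 / 1300.5 ≈ 41.89 °C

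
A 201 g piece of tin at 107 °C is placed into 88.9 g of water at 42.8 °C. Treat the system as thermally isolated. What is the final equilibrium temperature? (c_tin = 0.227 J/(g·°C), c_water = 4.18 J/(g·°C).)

T_f ≈ 49.8 °C

Let T be the final temperature. ΣQ_i = 0:
201·0.227·(T − 107) + 88.9·4.18·(T − 42.8) = 0
45.63(T − 107) + 371.6(T − 42.8) = 0
417.23 T = 20787
T = 20787/417.23 ≈ 49.82 °C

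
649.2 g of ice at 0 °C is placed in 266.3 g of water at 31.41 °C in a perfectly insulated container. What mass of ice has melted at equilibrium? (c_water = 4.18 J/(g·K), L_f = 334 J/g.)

m_melted ≈ 105 g

Cooling the water to 0 °C releases 266.3·4.18·31.41 = 34964 J.
Melting all 649.2 g of ice would need 649.2·334 = 216833 J.
That's not enough to melt it all — equilibrium is at 0 °C with ice remaining.
m_melt = 34964 / L_f = 104.7 g.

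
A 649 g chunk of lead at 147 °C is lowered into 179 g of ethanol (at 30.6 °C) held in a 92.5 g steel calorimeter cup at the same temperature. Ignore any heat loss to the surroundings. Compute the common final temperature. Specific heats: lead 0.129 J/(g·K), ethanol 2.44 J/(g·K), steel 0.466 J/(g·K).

T_f ≈ 47.9 °C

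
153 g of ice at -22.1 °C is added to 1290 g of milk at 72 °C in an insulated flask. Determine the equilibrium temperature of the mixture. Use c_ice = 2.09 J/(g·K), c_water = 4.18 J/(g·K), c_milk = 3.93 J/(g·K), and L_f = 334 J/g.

Energy balance with sensible and latent terms:
ice -22.1→0 °C: 153×2.09×22.1 = 7066.9
  latent heat to melt: 153×334 = 51102
  meltwater 0→T: 153×4.18×T = 639.54 T
  milk: 5069.7(T − 72)
5709.2 T = 365018 − 58169 = 306849
T ≈ 53.75 °C. Since T > 0 °C, the all-ice-melts assumption holds.

T_f ≈ 53.7 °C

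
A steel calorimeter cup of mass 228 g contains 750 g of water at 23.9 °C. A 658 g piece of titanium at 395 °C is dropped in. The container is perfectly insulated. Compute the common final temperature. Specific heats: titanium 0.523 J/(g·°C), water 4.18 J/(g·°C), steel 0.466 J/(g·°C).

Setting the total heat transfer to zero:
658×0.523×(T − 395) + 750×4.18×(T − 23.9) + 228×0.466×(T − 23.9) = 0
344.13(T − 395) + 3135(T − 23.9) + 106.25(T − 23.9) = 0
(344.13 + 3135 + 106.25) T = 344.13×395 + 3135×23.9 + 106.25×23.9
T = 213399/3585.4 ≈ 59.52 °C

T_f ≈ 59.5 °C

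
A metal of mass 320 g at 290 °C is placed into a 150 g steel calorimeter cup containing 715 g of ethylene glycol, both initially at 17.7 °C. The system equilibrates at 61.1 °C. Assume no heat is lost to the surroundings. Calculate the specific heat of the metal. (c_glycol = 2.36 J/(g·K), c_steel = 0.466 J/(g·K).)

Setting the total heat transfer to zero:
320·c·(61.1 − 290) + 715·2.36·(61.1 − 17.7) + 150·0.466·(61.1 − 17.7) = 0
-73248 c = -76267
c = -76267/-73248 ≈ 1.041 J/(g·K)

c ≈ 1.04 J/(g·K)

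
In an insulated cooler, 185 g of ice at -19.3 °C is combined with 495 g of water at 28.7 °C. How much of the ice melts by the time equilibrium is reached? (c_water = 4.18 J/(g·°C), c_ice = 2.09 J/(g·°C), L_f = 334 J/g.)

m_melted ≈ 155 g

Heat available from the water dropping to 0 °C: 495×4.18×28.7 = 59383 J.
Of that, 185×2.09×19.3 = 7462.3 J goes to bring the ice to 0 °C, leaving 51921 J.
To melt every bit of ice: 185×334 = 61790 J.
Since 51921 < 61790 J, not all the ice melts; equilibrium is at 0 °C.
Mass melted = 51921/334 ≈ 155.5 g.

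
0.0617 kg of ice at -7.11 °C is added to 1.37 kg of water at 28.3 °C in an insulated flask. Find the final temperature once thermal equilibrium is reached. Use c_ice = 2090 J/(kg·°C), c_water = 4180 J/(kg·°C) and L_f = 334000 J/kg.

Sum of m c ΔT and latent-heat terms is zero:
ice -7.11→0 °C: 0.0617·2090·7.11 = 916.86
  latent heat to melt: 0.0617·334000 = 20608
  meltwater 0→T: 0.0617·4180·T = 257.91 T
  water: 5726.6(T − 28.3)
5984.5 T = 162063 − 21525 = 140538
T ≈ 23.48 °C (positive, so assuming full melt was valid).

T_f ≈ 23.5 °C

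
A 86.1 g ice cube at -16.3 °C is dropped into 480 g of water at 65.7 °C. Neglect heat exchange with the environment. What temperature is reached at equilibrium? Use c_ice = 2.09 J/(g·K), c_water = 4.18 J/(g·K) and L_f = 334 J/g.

T_f ≈ 42.3 °C

Net heat exchanged in the isolated system is zero:
warm ice to 0 °C: 86.1·2.09·(0 − (-16.3)) = 2933.2
  fusion: m_ice L_f = 86.1·334 = 28757
  meltwater 0→T: 86.1·4.18·T = 359.9 T
  water cools: 480·4.18·(T − 65.7) = 2006.4(T − 65.7)
2366.3 T = 131820 − 31691 = 100130
T ≈ 42.32 °C (positive, so assuming full melt was valid).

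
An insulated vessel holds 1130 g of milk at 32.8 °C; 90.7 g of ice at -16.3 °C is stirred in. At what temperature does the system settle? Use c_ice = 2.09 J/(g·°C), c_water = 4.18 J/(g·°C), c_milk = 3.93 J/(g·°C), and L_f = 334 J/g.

Sum of m c ΔT and latent-heat terms is zero:
ice -16.3→0 °C: 90.7×2.09×16.3 = 3089.9; fusion: m_ice L_f = 90.7×334 = 30294; warm the meltwater: 379.13 T; milk cools: 1130×3.93×(T − 32.8) = 4440.9(T − 32.8)
4820 T = 145662 − 33384 = 112278
T ≈ 23.29 °C (positive, so assuming full melt was valid).

T_f ≈ 23.3 °C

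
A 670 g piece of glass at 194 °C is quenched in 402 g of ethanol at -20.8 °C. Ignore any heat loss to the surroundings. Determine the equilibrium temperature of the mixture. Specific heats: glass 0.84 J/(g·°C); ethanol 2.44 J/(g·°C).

|Q_glass| = |Q_ethanol|:
670*0.84*(194 − T) = 402*2.44*(T − (-20.8))
562.8(194 − T) = 980.88(T − (-20.8))
1543.7 T = 88781  ⇒  T ≈ 57.51 °C

T_f ≈ 57.5 °C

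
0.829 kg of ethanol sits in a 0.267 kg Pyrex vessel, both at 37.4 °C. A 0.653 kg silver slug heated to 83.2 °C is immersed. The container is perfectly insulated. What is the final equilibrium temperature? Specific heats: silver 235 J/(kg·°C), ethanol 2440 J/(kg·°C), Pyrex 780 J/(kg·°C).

Energy conservation, ΣQ = 0:
0.653·235·(T − 83.2) + 0.829·2440·(T − 37.4) + 0.267·780·(T − 37.4) = 0
153.46(T − 83.2) + 2022.8(T − 37.4) + 208.26(T − 37.4) = 0
2384.5 T = 96208
T = 96208 / 2384.5 = 40.3 °C

T_f ≈ 40.3 °C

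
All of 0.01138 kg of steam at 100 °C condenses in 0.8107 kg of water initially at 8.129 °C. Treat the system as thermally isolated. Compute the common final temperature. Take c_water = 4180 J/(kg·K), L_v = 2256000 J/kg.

T_f ≈ 16.9 °C

Sum of m c ΔT and latent-heat terms is zero:
steam→water at 100 °C releases m L_v = 0.01138·2256000 = 25673; condensed water 100 °C→T: 47.57(T − 100); original water: 3388.7(T − 8.129)
3436.3 T = 25673 + 4756.8 + 27547 = 57977
T ≈ 16.87 °C — below 100 °C, confirming all the steam condensed.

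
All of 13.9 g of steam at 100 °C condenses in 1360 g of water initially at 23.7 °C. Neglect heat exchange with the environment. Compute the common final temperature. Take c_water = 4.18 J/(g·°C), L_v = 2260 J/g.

Net heat exchanged in the isolated system is zero:
latent heat released on condensation: 13.9×2260 = 31414; condensate cools 100→T: 13.9×4.18×(T − 100) = 58.1(T − 100); water warms: 1360×4.18×(T − 23.7) = 5684.8(T − 23.7)
5742.9 T = 31414 + 5810.2 + 134730 = 171954
T ≈ 29.94 °C, under the boiling point, so the assumption holds.

T_f ≈ 29.9 °C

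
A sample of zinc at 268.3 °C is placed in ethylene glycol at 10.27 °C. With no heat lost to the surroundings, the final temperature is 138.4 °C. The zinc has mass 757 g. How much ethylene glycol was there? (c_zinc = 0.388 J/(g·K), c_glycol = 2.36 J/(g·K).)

m ≈ 126 g

Setting the total heat transfer to zero:
757·0.388·(138.4 − 268.3) + m·2.36·(138.4 − 10.27) = 0
302.39 m = 38154
m = 38154/302.39 ≈ 126.2 g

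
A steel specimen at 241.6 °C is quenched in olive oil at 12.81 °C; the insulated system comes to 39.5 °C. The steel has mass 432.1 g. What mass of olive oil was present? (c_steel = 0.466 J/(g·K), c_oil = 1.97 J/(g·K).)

m ≈ 774 g

Heat lost by the steel = heat gained by the oil:
432.1×0.466×(241.6 − 39.5) = m×1.97×(39.5 − 12.81)
52.58 m = 40695  ⇒  m ≈ 774 g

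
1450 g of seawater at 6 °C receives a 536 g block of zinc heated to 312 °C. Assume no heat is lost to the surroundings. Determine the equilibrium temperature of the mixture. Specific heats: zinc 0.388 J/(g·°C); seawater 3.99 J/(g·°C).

T_f = Σ m_i c_i T_i / Σ m_i c_i:
T_f = (207.97×312 + 5785.5×6) / (207.97 + 5785.5)
    = 99599 / 5993.5 ≈ 16.62 °C

T_f ≈ 16.6 °C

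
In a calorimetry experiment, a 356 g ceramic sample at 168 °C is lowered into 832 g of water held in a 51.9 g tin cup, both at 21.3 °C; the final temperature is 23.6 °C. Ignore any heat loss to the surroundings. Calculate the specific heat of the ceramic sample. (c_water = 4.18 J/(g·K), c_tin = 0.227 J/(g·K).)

c ≈ 0.156 J/(g·K)

Energy conservation, ΣQ = 0:
356·c·(23.6 − 168) + 832·4.18·(23.6 − 21.3) + 51.9·0.227·(23.6 − 21.3) = 0
-51406 c = -8025.9
c = -8025.9/-51406 ≈ 0.1561 J/(g·K)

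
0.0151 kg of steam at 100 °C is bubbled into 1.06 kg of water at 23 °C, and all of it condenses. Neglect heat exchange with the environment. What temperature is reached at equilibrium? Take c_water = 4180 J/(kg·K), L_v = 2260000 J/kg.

T_f ≈ 31.7 °C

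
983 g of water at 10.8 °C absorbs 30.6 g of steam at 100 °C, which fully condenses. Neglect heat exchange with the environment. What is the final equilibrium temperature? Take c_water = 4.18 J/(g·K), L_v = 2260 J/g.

Net heat exchanged in the isolated system is zero:
steam→water at 100 °C releases m L_v = 30.6·2260 = 69156; condensed water 100 °C→T: 127.91(T − 100); water warms: 983·4.18·(T − 10.8) = 4108.9(T − 10.8)
4236.8 T = 69156 + 12791 + 44377 = 126323
T ≈ 29.82 °C (< 100 °C, so full condensation is consistent).

T_f ≈ 29.8 °C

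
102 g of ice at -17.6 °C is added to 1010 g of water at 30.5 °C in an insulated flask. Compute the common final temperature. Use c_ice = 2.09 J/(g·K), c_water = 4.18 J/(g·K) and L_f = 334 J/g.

T_f ≈ 19.6 °C

Heat gained plus heat lost sum to zero:
ice -17.6→0 °C: 102·2.09·17.6 = 3752
  latent heat to melt: 102·334 = 34068
  meltwater 0→T: 102·4.18·T = 426.36 T
  water: 4221.8(T − 30.5)
4648.2 T = 128765 − 37820 = 90945
T ≈ 19.57 °C. Since T > 0 °C, the all-ice-melts assumption holds.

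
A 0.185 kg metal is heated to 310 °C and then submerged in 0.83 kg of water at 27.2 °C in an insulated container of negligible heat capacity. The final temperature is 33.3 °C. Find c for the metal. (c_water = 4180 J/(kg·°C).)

c ≈ 413 J/(kg·°C)

m_s c (T_s − T_f) = m_water c_water (T_f − T_0):
0.185·c·(310 − 33.3) = 0.83·4180·(33.3 − 27.2)
51.19 c = 21163  ⇒  c ≈ 413.4 J/(kg·°C)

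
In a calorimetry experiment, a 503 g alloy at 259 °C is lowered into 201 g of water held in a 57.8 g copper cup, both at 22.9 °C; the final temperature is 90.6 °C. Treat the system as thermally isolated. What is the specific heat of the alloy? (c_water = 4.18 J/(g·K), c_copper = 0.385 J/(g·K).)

c ≈ 0.689 J/(g·K)

Energy conservation, ΣQ = 0:
503·c·(90.6 − 259) + 201·4.18·(90.6 − 22.9) + 57.8·0.385·(90.6 − 22.9) = 0
-84705 c = -58387
c = -58387/-84705 ≈ 0.6893 J/(g·K)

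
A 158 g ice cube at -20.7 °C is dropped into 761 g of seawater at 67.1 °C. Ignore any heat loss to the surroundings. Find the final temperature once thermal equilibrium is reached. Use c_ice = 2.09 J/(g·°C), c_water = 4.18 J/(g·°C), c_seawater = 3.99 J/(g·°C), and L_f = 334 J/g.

Energy balance with sensible and latent terms:
ice -20.7→0 °C: 158·2.09·20.7 = 6835.6
  melt ice: 158·334 = 52772
  warm the meltwater: 660.44 T
  seawater: 3036.4(T − 67.1)
3696.8 T = 203742 − 59608 = 144134
T ≈ 38.99 °C (positive, so assuming full melt was valid).

T_f ≈ 39.0 °C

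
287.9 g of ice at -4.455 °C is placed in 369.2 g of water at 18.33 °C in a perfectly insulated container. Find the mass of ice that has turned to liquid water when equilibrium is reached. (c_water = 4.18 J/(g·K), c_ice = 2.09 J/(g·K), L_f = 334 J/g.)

Heat available from the water dropping to 0 °C: 369.2·4.18·18.33 = 28288 J.
Of that, 287.9·2.09·4.455 = 2680.6 J goes to bring the ice to 0 °C, leaving 25607 J.
Melting all 287.9 g of ice would need 287.9·334 = 96159 J.
Since 25607 < 96159 J, not all the ice melts; equilibrium is at 0 °C.
m_melt = 25607 / L_f = 76.67 g.

m_melted ≈ 76.7 g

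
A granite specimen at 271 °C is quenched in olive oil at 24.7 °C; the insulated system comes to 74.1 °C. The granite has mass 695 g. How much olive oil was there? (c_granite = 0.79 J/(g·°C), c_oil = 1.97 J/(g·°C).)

m ≈ 1110 g

|Q_granite| = |Q_oil|:
695·0.79·(271 − 74.1) = m·1.97·(74.1 − 24.7)
97.32 m = 108108  ⇒  m ≈ 1111 g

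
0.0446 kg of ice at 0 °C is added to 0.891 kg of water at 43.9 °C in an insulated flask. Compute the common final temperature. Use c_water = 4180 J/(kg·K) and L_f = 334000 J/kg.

Conservation of energy gives ΣQ = 0:
latent heat to melt: 0.0446·334000 = 14896
  warm the meltwater: 186.43 T
  water cools: 0.891·4180·(T − 43.9) = 3724.4(T − 43.9)
3910.8 T = 163500 − 14896 = 148604
T ≈ 38.00 °C (positive, so assuming full melt was valid).

T_f ≈ 38.0 °C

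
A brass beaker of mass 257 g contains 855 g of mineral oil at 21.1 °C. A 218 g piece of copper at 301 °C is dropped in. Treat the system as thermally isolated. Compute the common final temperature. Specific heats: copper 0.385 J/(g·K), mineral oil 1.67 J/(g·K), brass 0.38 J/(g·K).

T_f = Σ m_i c_i T_i / Σ m_i c_i:
T_f = (83.93·301 + 1427.8·21.1 + 97.66·21.1) / (83.93 + 1427.8 + 97.66)
    = 57451 / 1609.4 ≈ 35.70 °C

T_f ≈ 35.7 °C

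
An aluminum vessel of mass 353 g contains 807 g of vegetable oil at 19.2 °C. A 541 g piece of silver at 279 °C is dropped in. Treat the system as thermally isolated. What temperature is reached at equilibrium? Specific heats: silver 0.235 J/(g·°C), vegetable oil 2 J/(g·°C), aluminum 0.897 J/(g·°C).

T_f ≈ 35.3 °C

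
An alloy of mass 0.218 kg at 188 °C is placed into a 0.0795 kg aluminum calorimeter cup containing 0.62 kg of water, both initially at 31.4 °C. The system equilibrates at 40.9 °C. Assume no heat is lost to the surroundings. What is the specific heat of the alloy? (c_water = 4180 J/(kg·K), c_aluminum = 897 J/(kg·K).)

Taking heat into each body as positive, Σ m c ΔT = 0:
0.218×c×(40.9 − 188) + 0.62×4180×(40.9 − 31.4) + 0.0795×897×(40.9 − 31.4) = 0
-32.07 c = -25298
c = -25298/-32.07 ≈ 788.9 J/(kg·K)

c ≈ 789 J/(kg·K)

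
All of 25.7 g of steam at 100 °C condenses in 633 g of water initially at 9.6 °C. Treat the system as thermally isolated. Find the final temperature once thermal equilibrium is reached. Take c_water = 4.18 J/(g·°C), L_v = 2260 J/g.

T_f ≈ 34.2 °C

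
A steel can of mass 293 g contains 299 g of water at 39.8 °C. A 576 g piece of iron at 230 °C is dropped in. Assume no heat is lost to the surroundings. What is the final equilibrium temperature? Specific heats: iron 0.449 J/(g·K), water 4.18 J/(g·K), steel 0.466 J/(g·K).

Net heat exchanged in the isolated system is zero:
576×0.449×(T − 230) + 299×4.18×(T − 39.8) + 293×0.466×(T − 39.8) = 0
(258.62 + 1249.8 + 136.54) T = 258.62×230 + 1249.8×39.8 + 136.54×39.8
T = 114661 / 1645 = 69.7 °C

T_f ≈ 69.7 °C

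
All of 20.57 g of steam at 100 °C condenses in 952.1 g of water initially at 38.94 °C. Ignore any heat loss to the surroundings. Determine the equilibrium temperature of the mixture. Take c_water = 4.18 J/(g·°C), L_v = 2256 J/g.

T_f ≈ 51.6 °C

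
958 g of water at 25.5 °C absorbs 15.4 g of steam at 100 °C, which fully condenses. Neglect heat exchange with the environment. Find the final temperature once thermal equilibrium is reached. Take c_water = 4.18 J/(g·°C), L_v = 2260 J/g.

Taking heat into each body as positive, Σ m c ΔT = 0:
condense steam: −15.4×2260 = −34804
  condensed water 100 °C→T: 64.37(T − 100)
  original water: 4004.4(T − 25.5)
4068.8 T = 34804 + 6437.2 + 102113 = 143354
T ≈ 35.23 °C — below 100 °C, confirming all the steam condensed.

T_f ≈ 35.2 °C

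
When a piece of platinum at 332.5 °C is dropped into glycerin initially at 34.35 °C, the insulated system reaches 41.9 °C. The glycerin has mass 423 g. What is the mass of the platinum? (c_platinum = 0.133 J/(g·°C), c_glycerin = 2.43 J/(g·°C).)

m ≈ 201 g

|Q_platinum| = |Q_glycerin|:
m·0.133·(332.5 − 41.9) = 423·2.43·(41.9 − 34.35)
38.65 m = 7760.6  ⇒  m ≈ 200.8 g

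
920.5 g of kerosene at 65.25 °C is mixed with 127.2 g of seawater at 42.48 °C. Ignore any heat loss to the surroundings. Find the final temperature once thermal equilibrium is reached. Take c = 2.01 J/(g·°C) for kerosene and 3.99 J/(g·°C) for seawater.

T_f is the heat-capacity-weighted average of the initial temperatures:
T_f = (1850.2×65.25 + 507.53×42.48) / (1850.2 + 507.53)
    = 142286 / 2357.7 ≈ 60.35 °C

T_f ≈ 60.3 °C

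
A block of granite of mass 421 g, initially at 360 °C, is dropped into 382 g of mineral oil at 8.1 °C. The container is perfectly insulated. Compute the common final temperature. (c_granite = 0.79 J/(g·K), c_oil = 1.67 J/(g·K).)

T_f ≈ 128.7 °C

Heat gained plus heat lost sum to zero:
421*0.79*(T − 360) + 382*1.67*(T − 8.1) = 0
970.53 T = 124900
T = 124900 / 970.53 = 129 °C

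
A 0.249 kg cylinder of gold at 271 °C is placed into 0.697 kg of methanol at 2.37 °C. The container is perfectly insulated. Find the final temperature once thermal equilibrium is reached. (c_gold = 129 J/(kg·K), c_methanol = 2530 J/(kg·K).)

T_f ≈ 7.2 °C

Net heat exchanged in the isolated system is zero:
0.249×129×(T − 271) + 0.697×2530×(T − 2.37) = 0
32.12(T − 271) + 1763.4(T − 2.37) = 0
1795.5 T = 12884
T = 12884/1795.5 ≈ 7.18 °C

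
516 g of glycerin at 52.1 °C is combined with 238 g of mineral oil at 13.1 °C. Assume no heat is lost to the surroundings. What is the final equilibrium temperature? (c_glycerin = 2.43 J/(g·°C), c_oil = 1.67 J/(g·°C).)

T_f is the heat-capacity-weighted average of the initial temperatures:
T_f = (1253.9·52.1 + 397.46·13.1) / (1253.9 + 397.46)
    = 70534 / 1651.3 ≈ 42.71 °C

T_f ≈ 42.7 °C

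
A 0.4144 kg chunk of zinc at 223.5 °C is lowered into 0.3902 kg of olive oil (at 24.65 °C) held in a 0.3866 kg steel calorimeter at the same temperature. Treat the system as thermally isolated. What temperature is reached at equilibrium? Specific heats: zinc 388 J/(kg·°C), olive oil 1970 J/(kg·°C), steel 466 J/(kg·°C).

T_f ≈ 53.5 °C

Let T be the final temperature. ΣQ_i = 0:
0.4144*388*(T − 223.5) + 0.3902*1970*(T − 24.65) + 0.3866*466*(T − 24.65) = 0
1109.6 T = 59325
T ≈ 53.46 °C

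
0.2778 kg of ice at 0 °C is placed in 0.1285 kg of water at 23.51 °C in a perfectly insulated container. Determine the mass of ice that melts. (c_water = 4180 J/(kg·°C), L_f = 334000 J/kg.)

m_melted ≈ 0.0378 kg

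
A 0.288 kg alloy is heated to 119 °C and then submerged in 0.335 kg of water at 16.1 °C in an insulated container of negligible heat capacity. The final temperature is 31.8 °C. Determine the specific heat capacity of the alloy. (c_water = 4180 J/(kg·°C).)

c ≈ 875 J/(kg·°C)

Heat lost by the alloy = heat gained by the water:
0.288×c×(119 − 31.8) = 0.335×4180×(31.8 − 16.1)
25.11 c = 21985  ⇒  c ≈ 875.4 J/(kg·°C)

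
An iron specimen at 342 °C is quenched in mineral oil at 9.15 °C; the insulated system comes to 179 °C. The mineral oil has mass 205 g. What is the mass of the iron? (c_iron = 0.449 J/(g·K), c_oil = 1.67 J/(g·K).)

Heat lost by the iron = heat gained by the oil:
m·0.449·(342 − 179) = 205·1.67·(179 − 9.15)
73.19 m = 58148  ⇒  m ≈ 794.5 g

m ≈ 795 g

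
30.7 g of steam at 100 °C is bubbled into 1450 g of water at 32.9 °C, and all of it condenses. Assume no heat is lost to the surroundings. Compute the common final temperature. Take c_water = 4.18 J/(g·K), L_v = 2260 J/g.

T_f ≈ 45.5 °C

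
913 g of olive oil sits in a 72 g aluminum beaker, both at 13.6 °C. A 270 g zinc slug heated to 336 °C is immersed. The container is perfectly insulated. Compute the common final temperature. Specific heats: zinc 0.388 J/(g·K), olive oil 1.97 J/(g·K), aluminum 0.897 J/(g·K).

Conservation of energy gives ΣQ = 0:
270×0.388×(T − 336) + 913×1.97×(T − 13.6) + 72×0.897×(T − 13.6) = 0
104.76(T − 336) + 1798.6(T − 13.6) + 64.58(T − 13.6) = 0
(104.76 + 1798.6 + 64.58) T = 104.76×336 + 1798.6×13.6 + 64.58×13.6
T = 60539/1968 ≈ 30.76 °C

T_f ≈ 30.8 °C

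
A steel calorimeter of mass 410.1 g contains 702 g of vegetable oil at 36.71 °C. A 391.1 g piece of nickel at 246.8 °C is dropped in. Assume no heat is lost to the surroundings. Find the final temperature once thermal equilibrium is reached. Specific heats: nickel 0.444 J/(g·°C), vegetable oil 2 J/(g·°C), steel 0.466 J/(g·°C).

Energy conservation, ΣQ = 0:
391.1·0.444·(T − 246.8) + 702·2·(T − 36.71) + 410.1·0.466·(T − 36.71) = 0
1768.8 T = 101413
T = 101413/1768.8 ≈ 57.34 °C

T_f ≈ 57.3 °C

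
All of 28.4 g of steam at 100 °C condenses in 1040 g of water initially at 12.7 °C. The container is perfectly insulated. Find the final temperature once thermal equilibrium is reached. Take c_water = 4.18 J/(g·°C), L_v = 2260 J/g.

T_f ≈ 29.4 °C

Energy balance with sensible and latent terms:
condense steam: −28.4×2260 = −64184; condensate cools 100→T: 28.4×4.18×(T − 100) = 118.71(T − 100); water warms: 1040×4.18×(T − 12.7) = 4347.2(T − 12.7)
4465.9 T = 64184 + 11871 + 55209 = 131265
T ≈ 29.39 °C (< 100 °C, so full condensation is consistent).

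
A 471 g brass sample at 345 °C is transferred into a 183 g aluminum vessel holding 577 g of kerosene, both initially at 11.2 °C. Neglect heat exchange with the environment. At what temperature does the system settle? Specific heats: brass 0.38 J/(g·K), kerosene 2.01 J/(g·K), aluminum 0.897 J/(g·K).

Heat gained plus heat lost sum to zero:
471·0.38·(T − 345) + 577·2.01·(T − 11.2) + 183·0.897·(T − 11.2) = 0
1502.9 T = 76576
T = 76576 / 1502.9 = 51 °C

T_f ≈ 51.0 °C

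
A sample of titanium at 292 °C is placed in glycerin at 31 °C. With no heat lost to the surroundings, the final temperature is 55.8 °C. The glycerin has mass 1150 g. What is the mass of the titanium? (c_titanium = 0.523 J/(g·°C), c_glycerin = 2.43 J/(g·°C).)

Taking heat into each body as positive, Σ m c ΔT = 0:
m×0.523×(55.8 − 292) + 1150×2.43×(55.8 − 31) = 0
-123.53 m = -69304
m = -69304/-123.53 ≈ 561 g

m ≈ 561 g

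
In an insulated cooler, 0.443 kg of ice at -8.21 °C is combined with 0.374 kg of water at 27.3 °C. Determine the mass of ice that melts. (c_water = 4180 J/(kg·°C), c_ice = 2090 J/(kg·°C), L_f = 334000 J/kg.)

m_melted ≈ 0.105 kg

Water can give up m c ΔT = 0.374·4180·27.3 = 42679 J before reaching 0 °C.
Warming the ice to 0 °C takes 0.443·2090·8.21 = 7601.4 J, leaving 35077 J for melting.
Melting all 0.443 kg of ice would need 0.443·334000 = 147962 J.
That's not enough to melt it all — equilibrium is at 0 °C with ice remaining.
m_melted·334000 = 35077  ⇒  m_melted ≈ 0.105 kg.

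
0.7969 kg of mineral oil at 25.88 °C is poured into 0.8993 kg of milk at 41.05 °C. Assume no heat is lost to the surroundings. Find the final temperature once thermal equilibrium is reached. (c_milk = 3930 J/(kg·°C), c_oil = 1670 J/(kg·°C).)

T_f = Σ m_i c_i T_i / Σ m_i c_i:
T_f = (3534.2×41.05 + 1330.8×25.88) / (3534.2 + 1330.8)
    = 179523 / 4865.1 ≈ 36.90 °C

T_f ≈ 36.9 °C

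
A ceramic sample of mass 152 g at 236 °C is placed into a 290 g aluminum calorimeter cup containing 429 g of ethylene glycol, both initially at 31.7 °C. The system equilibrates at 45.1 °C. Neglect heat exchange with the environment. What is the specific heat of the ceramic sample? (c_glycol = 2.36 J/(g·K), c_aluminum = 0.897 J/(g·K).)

Conservation of energy gives ΣQ = 0:
152·c·(45.1 − 236) + 429·2.36·(45.1 − 31.7) + 290·0.897·(45.1 − 31.7) = 0
-29017 c = -17052
c = -17052/-29017 ≈ 0.5877 J/(g·K)

c ≈ 0.588 J/(g·K)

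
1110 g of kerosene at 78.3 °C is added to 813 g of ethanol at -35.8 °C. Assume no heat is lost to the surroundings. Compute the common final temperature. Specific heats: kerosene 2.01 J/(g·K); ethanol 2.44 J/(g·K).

T_f ≈ 24.6 °C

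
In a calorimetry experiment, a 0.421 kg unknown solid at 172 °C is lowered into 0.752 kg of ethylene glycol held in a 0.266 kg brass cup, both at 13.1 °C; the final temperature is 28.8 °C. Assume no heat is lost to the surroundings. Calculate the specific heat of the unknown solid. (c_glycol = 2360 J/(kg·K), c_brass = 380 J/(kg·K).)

c ≈ 488 J/(kg·K)

Conservation of energy gives ΣQ = 0:
0.421·c·(28.8 − 172) + 0.752·2360·(28.8 − 13.1) + 0.266·380·(28.8 − 13.1) = 0
-60.29 c = -29450
c = -29450/-60.29 ≈ 488.5 J/(kg·K)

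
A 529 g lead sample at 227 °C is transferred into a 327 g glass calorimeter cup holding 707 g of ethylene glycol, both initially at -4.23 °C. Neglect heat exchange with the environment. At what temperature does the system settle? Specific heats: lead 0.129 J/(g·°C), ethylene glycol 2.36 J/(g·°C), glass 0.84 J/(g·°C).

T_f ≈ 3.6 °C

Taking heat into each body as positive, Σ m c ΔT = 0:
529·0.129·(T − 227) + 707·2.36·(T − (-4.23)) + 327·0.84·(T − (-4.23)) = 0
2011.4 T = 7271
T = 7271 / 2011.4 = 3.61 °C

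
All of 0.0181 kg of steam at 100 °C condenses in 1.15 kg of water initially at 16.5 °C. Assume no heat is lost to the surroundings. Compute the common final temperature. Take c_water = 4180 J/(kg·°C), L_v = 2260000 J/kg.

T_f ≈ 26.2 °C

Taking heat into each body as positive, Σ m c ΔT = 0:
condense steam: −0.0181×2260000 = −40906
  condensed water 100 °C→T: 75.66(T − 100)
  water warms: 1.15×4180×(T − 16.5) = 4807(T − 16.5)
4882.7 T = 40906 + 7565.8 + 79316 = 127787
T ≈ 26.17 °C (< 100 °C, so full condensation is consistent).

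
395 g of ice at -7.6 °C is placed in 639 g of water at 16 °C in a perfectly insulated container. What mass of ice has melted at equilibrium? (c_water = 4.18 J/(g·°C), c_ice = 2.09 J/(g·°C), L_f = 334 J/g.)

Water can give up m c ΔT = 639·4.18·16 = 42736 J before reaching 0 °C.
Of that, 395·2.09·7.6 = 6274.2 J goes to bring the ice to 0 °C, leaving 36462 J.
Melting all 395 g of ice would need 395·334 = 131930 J.
Since 36462 < 131930 J, not all the ice melts; equilibrium is at 0 °C.
Mass melted = 36462/334 ≈ 109.2 g.

m_melted ≈ 109 g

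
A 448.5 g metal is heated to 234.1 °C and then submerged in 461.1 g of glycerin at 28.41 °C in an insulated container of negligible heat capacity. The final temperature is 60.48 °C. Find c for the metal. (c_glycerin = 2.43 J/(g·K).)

c ≈ 0.461 J/(g·K)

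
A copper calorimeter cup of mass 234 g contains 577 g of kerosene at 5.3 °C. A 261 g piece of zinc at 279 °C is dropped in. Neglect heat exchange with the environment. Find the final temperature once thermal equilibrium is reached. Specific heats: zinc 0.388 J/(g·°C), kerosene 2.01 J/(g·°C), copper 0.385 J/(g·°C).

T_f ≈ 25.8 °C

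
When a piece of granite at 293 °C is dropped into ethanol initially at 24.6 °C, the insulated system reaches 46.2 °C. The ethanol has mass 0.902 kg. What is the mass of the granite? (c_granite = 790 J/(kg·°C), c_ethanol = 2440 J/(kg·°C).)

|Q_granite| = |Q_ethanol|:
m×790×(293 − 46.2) = 0.902×2440×(46.2 − 24.6)
194972 m = 47539  ⇒  m ≈ 0.2438 kg

m ≈ 0.244 kg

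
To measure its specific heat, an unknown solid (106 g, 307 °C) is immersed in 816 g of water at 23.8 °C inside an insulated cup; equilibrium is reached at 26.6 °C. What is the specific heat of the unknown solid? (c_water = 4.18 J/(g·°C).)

m_s c (T_s − T_f) = m_water c_water (T_f − T_0):
106·c·(307 − 26.6) = 816·4.18·(26.6 − 23.8)
29722 c = 9550.5  ⇒  c ≈ 0.3213 J/(g·°C)

c ≈ 0.321 J/(g·°C)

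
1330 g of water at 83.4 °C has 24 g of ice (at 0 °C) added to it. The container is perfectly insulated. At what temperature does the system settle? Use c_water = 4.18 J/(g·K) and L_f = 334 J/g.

T_f ≈ 80.5 °C

Energy conservation, ΣQ = 0:
fusion: m_ice L_f = 24×334 = 8016; meltwater 0→T: 24×4.18×T = 100.32 T; water: 5559.4(T − 83.4)
5659.7 T = 463654 − 8016 = 455638
T ≈ 80.51 °C — above 0 °C, consistent with complete melting.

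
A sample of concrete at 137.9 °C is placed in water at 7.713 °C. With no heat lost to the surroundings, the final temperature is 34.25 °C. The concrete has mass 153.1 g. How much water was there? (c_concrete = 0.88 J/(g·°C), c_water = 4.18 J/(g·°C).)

|Q_concrete| = |Q_water|:
153.1×0.88×(137.9 − 34.25) = m×4.18×(34.25 − 7.713)
110.92 m = 13965  ⇒  m ≈ 125.9 g

m ≈ 126 g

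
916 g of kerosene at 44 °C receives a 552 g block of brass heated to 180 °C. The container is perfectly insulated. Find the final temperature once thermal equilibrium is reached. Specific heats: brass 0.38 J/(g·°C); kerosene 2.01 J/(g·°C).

T_f ≈ 57.9 °C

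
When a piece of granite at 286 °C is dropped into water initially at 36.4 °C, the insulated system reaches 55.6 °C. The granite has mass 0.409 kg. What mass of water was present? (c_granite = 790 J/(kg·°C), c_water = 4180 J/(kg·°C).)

m ≈ 0.928 kg

Let T be the final temperature. ΣQ_i = 0:
0.409·790·(55.6 − 286) + m·4180·(55.6 − 36.4) = 0
80256 m = 74445
m = 74445/80256 ≈ 0.9276 kg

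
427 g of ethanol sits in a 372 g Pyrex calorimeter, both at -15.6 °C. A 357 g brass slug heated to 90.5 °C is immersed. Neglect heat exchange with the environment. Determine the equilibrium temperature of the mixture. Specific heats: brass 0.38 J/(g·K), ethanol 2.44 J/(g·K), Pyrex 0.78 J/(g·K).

Setting the total heat transfer to zero:
357*0.38*(T − 90.5) + 427*2.44*(T − (-15.6)) + 372*0.78*(T − (-15.6)) = 0
(135.66 + 1041.9 + 290.16) T = 135.66*90.5 + 1041.9*(-15.6) + 290.16*(-15.6)
T = -8502.6/1467.7 ≈ -5.79 °C

T_f ≈ -5.8 °C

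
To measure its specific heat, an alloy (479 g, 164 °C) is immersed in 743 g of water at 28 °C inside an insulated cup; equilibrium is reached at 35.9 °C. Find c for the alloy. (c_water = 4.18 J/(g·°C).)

c ≈ 0.4 J/(g·°C)

Let T be the final temperature. ΣQ_i = 0:
479·c·(35.9 − 164) + 743·4.18·(35.9 − 28) = 0
-61360 c = -24535
c = -24535/-61360 ≈ 0.3999 J/(g·°C)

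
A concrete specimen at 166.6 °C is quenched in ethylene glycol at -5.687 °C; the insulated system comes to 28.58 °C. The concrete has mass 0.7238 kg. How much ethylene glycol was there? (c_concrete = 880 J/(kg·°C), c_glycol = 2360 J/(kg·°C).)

m ≈ 1.09 kg

Conservation of energy gives ΣQ = 0:
0.7238·880·(28.58 − 166.6) + m·2360·(28.58 − (-5.687)) = 0
80870 m = 87911
m = 87911/80870 ≈ 1.087 kg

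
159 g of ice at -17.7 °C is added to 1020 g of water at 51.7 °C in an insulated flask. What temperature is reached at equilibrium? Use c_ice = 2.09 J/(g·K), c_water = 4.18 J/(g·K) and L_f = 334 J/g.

T_f ≈ 32.8 °C

Net heat exchanged in the isolated system is zero:
warm ice to 0 °C: 159×2.09×(0 − (-17.7)) = 5881.9; melt ice: 159×334 = 53106; warm the meltwater: 664.62 T; water cools: 1020×4.18×(T − 51.7) = 4263.6(T − 51.7)
4928.2 T = 220428 − 58988 = 161440
T ≈ 32.76 °C (positive, so assuming full melt was valid).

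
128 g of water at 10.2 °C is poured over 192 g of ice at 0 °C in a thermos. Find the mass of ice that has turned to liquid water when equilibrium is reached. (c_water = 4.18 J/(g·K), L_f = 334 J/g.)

Water can give up m c ΔT = 128×4.18×10.2 = 5457.4 J before reaching 0 °C.
Melting all 192 g of ice would need 192×334 = 64128 J.
5457.4 J < 64128 J, so only part of the ice melts and the system sits at 0 °C.
m_melted×334 = 5457.4  ⇒  m_melted ≈ 16.34 g.

m_melted ≈ 16.3 g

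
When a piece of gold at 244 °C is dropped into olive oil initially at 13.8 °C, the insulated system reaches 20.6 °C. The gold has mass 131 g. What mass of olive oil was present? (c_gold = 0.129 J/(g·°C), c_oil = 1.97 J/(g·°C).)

Setting the total heat transfer to zero:
131·0.129·(20.6 − 244) + m·1.97·(20.6 − 13.8) = 0
13.4 m = 3775.2
m = 3775.2/13.4 ≈ 281.8 g

m ≈ 282 g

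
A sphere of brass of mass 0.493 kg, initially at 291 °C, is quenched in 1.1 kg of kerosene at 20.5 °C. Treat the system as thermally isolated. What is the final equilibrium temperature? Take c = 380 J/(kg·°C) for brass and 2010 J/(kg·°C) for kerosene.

T_f ≈ 41.6 °C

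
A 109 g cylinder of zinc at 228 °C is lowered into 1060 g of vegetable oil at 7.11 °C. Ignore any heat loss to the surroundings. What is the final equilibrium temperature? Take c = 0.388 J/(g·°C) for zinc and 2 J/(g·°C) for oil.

T_f ≈ 11.4 °C

Let T be the final temperature. ΣQ_i = 0:
109*0.388*(T − 228) + 1060*2*(T − 7.11) = 0
42.29(T − 228) + 2120(T − 7.11) = 0
(42.29 + 2120) T = 42.29*228 + 2120*7.11
T ≈ 11.43 °C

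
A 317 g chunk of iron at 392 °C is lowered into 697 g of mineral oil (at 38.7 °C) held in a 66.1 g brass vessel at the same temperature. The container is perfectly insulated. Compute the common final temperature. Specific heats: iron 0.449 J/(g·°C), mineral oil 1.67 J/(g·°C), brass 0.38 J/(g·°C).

T_f ≈ 76.5 °C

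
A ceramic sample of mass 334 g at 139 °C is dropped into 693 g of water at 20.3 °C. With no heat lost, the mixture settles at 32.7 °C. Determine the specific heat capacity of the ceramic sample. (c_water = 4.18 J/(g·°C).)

c ≈ 1.01 J/(g·°C)

Heat lost by the ceramic sample = heat gained by the water:
334·c·(139 − 32.7) = 693·4.18·(32.7 − 20.3)
35504 c = 35920  ⇒  c ≈ 1.012 J/(g·°C)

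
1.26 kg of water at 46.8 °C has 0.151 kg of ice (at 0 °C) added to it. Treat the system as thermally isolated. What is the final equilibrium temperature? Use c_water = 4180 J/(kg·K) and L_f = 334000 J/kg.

T_f ≈ 33.2 °C

Energy balance with sensible and latent terms:
latent heat to melt: 0.151·334000 = 50434; warm the meltwater: 631.18 T; water cools: 1.26·4180·(T − 46.8) = 5266.8(T − 46.8)
5898 T = 246486 − 50434 = 196052
T ≈ 33.24 °C. Since T > 0 °C, the all-ice-melts assumption holds.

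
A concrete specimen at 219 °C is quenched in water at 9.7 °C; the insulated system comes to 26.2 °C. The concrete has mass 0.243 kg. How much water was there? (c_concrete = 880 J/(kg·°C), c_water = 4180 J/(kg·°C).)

m ≈ 0.598 kg

Conservation of energy gives ΣQ = 0:
0.243×880×(26.2 − 219) + m×4180×(26.2 − 9.7) = 0
68970 m = 41228
m = 41228/68970 ≈ 0.5978 kg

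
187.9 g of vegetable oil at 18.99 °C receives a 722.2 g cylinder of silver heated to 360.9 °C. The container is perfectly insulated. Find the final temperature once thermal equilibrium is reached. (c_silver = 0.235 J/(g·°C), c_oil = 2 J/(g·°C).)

T_f ≈ 125.4 °C

Energy conservation, ΣQ = 0:
722.2×0.235×(T − 360.9) + 187.9×2×(T − 18.99) = 0
545.52 T = 68387
T = 68387 / 545.52 = 125 °C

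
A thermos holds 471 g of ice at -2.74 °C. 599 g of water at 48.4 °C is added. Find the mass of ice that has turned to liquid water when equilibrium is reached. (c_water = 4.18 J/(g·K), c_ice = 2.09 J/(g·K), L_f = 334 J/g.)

m_melted ≈ 355 g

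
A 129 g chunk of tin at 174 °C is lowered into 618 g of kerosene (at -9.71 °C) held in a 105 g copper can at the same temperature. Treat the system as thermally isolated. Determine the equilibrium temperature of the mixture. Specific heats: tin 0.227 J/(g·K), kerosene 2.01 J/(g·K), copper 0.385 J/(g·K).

Let T be the final temperature. ΣQ_i = 0:
129*0.227*(T − 174) + 618*2.01*(T − (-9.71)) + 105*0.385*(T − (-9.71)) = 0
29.28(T − 174) + 1242.2(T − (-9.71)) + 40.43(T − (-9.71)) = 0
(29.28 + 1242.2 + 40.43) T = 29.28*174 + 1242.2*(-9.71) + 40.43*(-9.71)
T = -7358.9/1311.9 ≈ -5.61 °C

T_f ≈ -5.6 °C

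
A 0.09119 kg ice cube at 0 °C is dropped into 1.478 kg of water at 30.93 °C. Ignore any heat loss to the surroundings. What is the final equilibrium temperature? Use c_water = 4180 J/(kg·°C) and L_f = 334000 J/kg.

T_f ≈ 24.5 °C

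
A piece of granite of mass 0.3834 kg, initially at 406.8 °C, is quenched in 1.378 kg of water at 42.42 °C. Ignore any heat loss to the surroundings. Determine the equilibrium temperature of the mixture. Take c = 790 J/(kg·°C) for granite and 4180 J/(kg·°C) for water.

Energy conservation, ΣQ = 0:
0.3834*790*(T − 406.8) + 1.378*4180*(T − 42.42) = 0
302.89(T − 406.8) + 5760(T − 42.42) = 0
(302.89 + 5760) T = 302.89*406.8 + 5760*42.42
T ≈ 60.62 °C

T_f ≈ 60.6 °C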